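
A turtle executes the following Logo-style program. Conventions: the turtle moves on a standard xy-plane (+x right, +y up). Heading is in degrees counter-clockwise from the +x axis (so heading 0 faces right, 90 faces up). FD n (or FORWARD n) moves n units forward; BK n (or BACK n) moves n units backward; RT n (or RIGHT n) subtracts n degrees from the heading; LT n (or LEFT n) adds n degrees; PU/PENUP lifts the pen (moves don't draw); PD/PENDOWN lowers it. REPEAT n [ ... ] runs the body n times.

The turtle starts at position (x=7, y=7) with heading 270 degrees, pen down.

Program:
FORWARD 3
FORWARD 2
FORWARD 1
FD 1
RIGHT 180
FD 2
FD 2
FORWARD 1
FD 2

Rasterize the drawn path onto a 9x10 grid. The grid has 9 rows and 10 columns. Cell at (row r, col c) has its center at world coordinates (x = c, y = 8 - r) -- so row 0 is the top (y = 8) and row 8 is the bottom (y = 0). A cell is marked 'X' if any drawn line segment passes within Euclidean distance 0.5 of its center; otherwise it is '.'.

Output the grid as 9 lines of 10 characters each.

Segment 0: (7,7) -> (7,4)
Segment 1: (7,4) -> (7,2)
Segment 2: (7,2) -> (7,1)
Segment 3: (7,1) -> (7,0)
Segment 4: (7,0) -> (7,2)
Segment 5: (7,2) -> (7,4)
Segment 6: (7,4) -> (7,5)
Segment 7: (7,5) -> (7,7)

Answer: ..........
.......X..
.......X..
.......X..
.......X..
.......X..
.......X..
.......X..
.......X..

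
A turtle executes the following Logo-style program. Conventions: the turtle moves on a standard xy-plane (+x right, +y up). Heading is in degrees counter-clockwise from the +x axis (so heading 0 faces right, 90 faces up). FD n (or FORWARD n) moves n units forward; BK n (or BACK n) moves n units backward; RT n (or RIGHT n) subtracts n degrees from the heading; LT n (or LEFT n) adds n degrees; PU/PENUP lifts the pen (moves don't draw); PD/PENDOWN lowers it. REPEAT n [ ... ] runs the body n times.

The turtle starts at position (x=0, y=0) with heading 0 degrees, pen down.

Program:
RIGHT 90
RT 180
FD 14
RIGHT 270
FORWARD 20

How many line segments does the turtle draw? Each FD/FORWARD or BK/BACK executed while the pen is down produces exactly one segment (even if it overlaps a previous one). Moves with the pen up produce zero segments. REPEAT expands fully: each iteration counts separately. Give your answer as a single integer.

Executing turtle program step by step:
Start: pos=(0,0), heading=0, pen down
RT 90: heading 0 -> 270
RT 180: heading 270 -> 90
FD 14: (0,0) -> (0,14) [heading=90, draw]
RT 270: heading 90 -> 180
FD 20: (0,14) -> (-20,14) [heading=180, draw]
Final: pos=(-20,14), heading=180, 2 segment(s) drawn
Segments drawn: 2

Answer: 2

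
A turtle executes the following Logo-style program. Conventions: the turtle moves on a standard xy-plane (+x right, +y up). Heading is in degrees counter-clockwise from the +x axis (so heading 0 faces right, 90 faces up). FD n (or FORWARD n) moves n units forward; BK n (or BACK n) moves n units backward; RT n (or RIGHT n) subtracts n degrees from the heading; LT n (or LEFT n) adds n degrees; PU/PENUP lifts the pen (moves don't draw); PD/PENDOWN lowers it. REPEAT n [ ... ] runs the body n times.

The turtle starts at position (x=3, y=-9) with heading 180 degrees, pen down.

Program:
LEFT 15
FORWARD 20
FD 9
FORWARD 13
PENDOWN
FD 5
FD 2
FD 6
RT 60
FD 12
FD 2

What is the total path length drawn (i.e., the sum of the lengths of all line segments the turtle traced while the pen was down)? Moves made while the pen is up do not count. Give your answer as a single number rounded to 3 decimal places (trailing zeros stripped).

Answer: 69

Derivation:
Executing turtle program step by step:
Start: pos=(3,-9), heading=180, pen down
LT 15: heading 180 -> 195
FD 20: (3,-9) -> (-16.319,-14.176) [heading=195, draw]
FD 9: (-16.319,-14.176) -> (-25.012,-16.506) [heading=195, draw]
FD 13: (-25.012,-16.506) -> (-37.569,-19.87) [heading=195, draw]
PD: pen down
FD 5: (-37.569,-19.87) -> (-42.399,-21.164) [heading=195, draw]
FD 2: (-42.399,-21.164) -> (-44.33,-21.682) [heading=195, draw]
FD 6: (-44.33,-21.682) -> (-50.126,-23.235) [heading=195, draw]
RT 60: heading 195 -> 135
FD 12: (-50.126,-23.235) -> (-58.611,-14.75) [heading=135, draw]
FD 2: (-58.611,-14.75) -> (-60.025,-13.336) [heading=135, draw]
Final: pos=(-60.025,-13.336), heading=135, 8 segment(s) drawn

Segment lengths:
  seg 1: (3,-9) -> (-16.319,-14.176), length = 20
  seg 2: (-16.319,-14.176) -> (-25.012,-16.506), length = 9
  seg 3: (-25.012,-16.506) -> (-37.569,-19.87), length = 13
  seg 4: (-37.569,-19.87) -> (-42.399,-21.164), length = 5
  seg 5: (-42.399,-21.164) -> (-44.33,-21.682), length = 2
  seg 6: (-44.33,-21.682) -> (-50.126,-23.235), length = 6
  seg 7: (-50.126,-23.235) -> (-58.611,-14.75), length = 12
  seg 8: (-58.611,-14.75) -> (-60.025,-13.336), length = 2
Total = 69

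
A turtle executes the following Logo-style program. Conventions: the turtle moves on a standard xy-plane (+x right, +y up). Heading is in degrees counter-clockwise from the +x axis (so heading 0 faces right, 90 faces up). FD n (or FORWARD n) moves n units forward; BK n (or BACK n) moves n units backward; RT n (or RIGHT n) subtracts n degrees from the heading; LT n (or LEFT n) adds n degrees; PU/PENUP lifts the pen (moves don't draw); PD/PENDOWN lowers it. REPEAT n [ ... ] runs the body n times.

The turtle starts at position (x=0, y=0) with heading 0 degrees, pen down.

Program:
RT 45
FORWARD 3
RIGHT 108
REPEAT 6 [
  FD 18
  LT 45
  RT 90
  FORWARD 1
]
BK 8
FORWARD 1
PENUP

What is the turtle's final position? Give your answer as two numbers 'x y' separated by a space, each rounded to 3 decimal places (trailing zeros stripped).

Answer: -2.466 38.678

Derivation:
Executing turtle program step by step:
Start: pos=(0,0), heading=0, pen down
RT 45: heading 0 -> 315
FD 3: (0,0) -> (2.121,-2.121) [heading=315, draw]
RT 108: heading 315 -> 207
REPEAT 6 [
  -- iteration 1/6 --
  FD 18: (2.121,-2.121) -> (-13.917,-10.293) [heading=207, draw]
  LT 45: heading 207 -> 252
  RT 90: heading 252 -> 162
  FD 1: (-13.917,-10.293) -> (-14.868,-9.984) [heading=162, draw]
  -- iteration 2/6 --
  FD 18: (-14.868,-9.984) -> (-31.987,-4.422) [heading=162, draw]
  LT 45: heading 162 -> 207
  RT 90: heading 207 -> 117
  FD 1: (-31.987,-4.422) -> (-32.441,-3.531) [heading=117, draw]
  -- iteration 3/6 --
  FD 18: (-32.441,-3.531) -> (-40.613,12.507) [heading=117, draw]
  LT 45: heading 117 -> 162
  RT 90: heading 162 -> 72
  FD 1: (-40.613,12.507) -> (-40.304,13.458) [heading=72, draw]
  -- iteration 4/6 --
  FD 18: (-40.304,13.458) -> (-34.741,30.577) [heading=72, draw]
  LT 45: heading 72 -> 117
  RT 90: heading 117 -> 27
  FD 1: (-34.741,30.577) -> (-33.85,31.031) [heading=27, draw]
  -- iteration 5/6 --
  FD 18: (-33.85,31.031) -> (-17.812,39.203) [heading=27, draw]
  LT 45: heading 27 -> 72
  RT 90: heading 72 -> 342
  FD 1: (-17.812,39.203) -> (-16.861,38.894) [heading=342, draw]
  -- iteration 6/6 --
  FD 18: (-16.861,38.894) -> (0.258,33.332) [heading=342, draw]
  LT 45: heading 342 -> 27
  RT 90: heading 27 -> 297
  FD 1: (0.258,33.332) -> (0.712,32.441) [heading=297, draw]
]
BK 8: (0.712,32.441) -> (-2.92,39.569) [heading=297, draw]
FD 1: (-2.92,39.569) -> (-2.466,38.678) [heading=297, draw]
PU: pen up
Final: pos=(-2.466,38.678), heading=297, 15 segment(s) drawn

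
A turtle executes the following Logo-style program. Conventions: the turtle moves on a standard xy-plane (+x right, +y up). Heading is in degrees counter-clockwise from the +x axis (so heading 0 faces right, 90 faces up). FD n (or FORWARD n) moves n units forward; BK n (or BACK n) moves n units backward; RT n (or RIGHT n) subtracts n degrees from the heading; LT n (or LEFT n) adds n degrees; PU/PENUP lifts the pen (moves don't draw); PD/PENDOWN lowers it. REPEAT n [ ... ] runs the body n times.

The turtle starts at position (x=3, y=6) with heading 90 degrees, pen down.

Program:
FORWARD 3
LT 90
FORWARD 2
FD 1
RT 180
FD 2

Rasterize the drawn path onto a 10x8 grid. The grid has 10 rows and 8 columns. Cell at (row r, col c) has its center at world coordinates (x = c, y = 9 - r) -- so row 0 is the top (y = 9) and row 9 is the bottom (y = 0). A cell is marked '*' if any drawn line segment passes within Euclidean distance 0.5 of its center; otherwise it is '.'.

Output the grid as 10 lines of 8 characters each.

Answer: ****....
...*....
...*....
...*....
........
........
........
........
........
........

Derivation:
Segment 0: (3,6) -> (3,9)
Segment 1: (3,9) -> (1,9)
Segment 2: (1,9) -> (0,9)
Segment 3: (0,9) -> (2,9)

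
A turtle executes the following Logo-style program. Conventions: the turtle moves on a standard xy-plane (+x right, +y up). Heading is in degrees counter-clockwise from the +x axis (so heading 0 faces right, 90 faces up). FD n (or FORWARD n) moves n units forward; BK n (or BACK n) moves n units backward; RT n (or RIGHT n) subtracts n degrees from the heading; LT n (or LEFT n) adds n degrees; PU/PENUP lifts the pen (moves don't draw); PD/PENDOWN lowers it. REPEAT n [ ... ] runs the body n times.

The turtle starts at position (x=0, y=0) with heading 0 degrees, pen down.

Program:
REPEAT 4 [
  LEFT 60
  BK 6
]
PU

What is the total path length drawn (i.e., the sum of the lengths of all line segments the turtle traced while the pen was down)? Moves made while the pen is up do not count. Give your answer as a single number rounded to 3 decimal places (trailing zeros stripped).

Answer: 24

Derivation:
Executing turtle program step by step:
Start: pos=(0,0), heading=0, pen down
REPEAT 4 [
  -- iteration 1/4 --
  LT 60: heading 0 -> 60
  BK 6: (0,0) -> (-3,-5.196) [heading=60, draw]
  -- iteration 2/4 --
  LT 60: heading 60 -> 120
  BK 6: (-3,-5.196) -> (0,-10.392) [heading=120, draw]
  -- iteration 3/4 --
  LT 60: heading 120 -> 180
  BK 6: (0,-10.392) -> (6,-10.392) [heading=180, draw]
  -- iteration 4/4 --
  LT 60: heading 180 -> 240
  BK 6: (6,-10.392) -> (9,-5.196) [heading=240, draw]
]
PU: pen up
Final: pos=(9,-5.196), heading=240, 4 segment(s) drawn

Segment lengths:
  seg 1: (0,0) -> (-3,-5.196), length = 6
  seg 2: (-3,-5.196) -> (0,-10.392), length = 6
  seg 3: (0,-10.392) -> (6,-10.392), length = 6
  seg 4: (6,-10.392) -> (9,-5.196), length = 6
Total = 24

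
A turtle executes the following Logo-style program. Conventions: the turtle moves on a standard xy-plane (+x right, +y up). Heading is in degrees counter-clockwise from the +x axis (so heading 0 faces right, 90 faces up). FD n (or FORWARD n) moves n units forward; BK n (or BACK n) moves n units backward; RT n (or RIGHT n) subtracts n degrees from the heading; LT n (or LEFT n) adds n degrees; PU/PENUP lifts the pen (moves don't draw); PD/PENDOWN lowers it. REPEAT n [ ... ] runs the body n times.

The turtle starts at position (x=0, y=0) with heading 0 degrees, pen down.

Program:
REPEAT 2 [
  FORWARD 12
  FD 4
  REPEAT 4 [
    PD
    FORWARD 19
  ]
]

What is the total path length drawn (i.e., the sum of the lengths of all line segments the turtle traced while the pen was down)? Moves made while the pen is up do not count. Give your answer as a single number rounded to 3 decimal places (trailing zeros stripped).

Executing turtle program step by step:
Start: pos=(0,0), heading=0, pen down
REPEAT 2 [
  -- iteration 1/2 --
  FD 12: (0,0) -> (12,0) [heading=0, draw]
  FD 4: (12,0) -> (16,0) [heading=0, draw]
  REPEAT 4 [
    -- iteration 1/4 --
    PD: pen down
    FD 19: (16,0) -> (35,0) [heading=0, draw]
    -- iteration 2/4 --
    PD: pen down
    FD 19: (35,0) -> (54,0) [heading=0, draw]
    -- iteration 3/4 --
    PD: pen down
    FD 19: (54,0) -> (73,0) [heading=0, draw]
    -- iteration 4/4 --
    PD: pen down
    FD 19: (73,0) -> (92,0) [heading=0, draw]
  ]
  -- iteration 2/2 --
  FD 12: (92,0) -> (104,0) [heading=0, draw]
  FD 4: (104,0) -> (108,0) [heading=0, draw]
  REPEAT 4 [
    -- iteration 1/4 --
    PD: pen down
    FD 19: (108,0) -> (127,0) [heading=0, draw]
    -- iteration 2/4 --
    PD: pen down
    FD 19: (127,0) -> (146,0) [heading=0, draw]
    -- iteration 3/4 --
    PD: pen down
    FD 19: (146,0) -> (165,0) [heading=0, draw]
    -- iteration 4/4 --
    PD: pen down
    FD 19: (165,0) -> (184,0) [heading=0, draw]
  ]
]
Final: pos=(184,0), heading=0, 12 segment(s) drawn

Segment lengths:
  seg 1: (0,0) -> (12,0), length = 12
  seg 2: (12,0) -> (16,0), length = 4
  seg 3: (16,0) -> (35,0), length = 19
  seg 4: (35,0) -> (54,0), length = 19
  seg 5: (54,0) -> (73,0), length = 19
  seg 6: (73,0) -> (92,0), length = 19
  seg 7: (92,0) -> (104,0), length = 12
  seg 8: (104,0) -> (108,0), length = 4
  seg 9: (108,0) -> (127,0), length = 19
  seg 10: (127,0) -> (146,0), length = 19
  seg 11: (146,0) -> (165,0), length = 19
  seg 12: (165,0) -> (184,0), length = 19
Total = 184

Answer: 184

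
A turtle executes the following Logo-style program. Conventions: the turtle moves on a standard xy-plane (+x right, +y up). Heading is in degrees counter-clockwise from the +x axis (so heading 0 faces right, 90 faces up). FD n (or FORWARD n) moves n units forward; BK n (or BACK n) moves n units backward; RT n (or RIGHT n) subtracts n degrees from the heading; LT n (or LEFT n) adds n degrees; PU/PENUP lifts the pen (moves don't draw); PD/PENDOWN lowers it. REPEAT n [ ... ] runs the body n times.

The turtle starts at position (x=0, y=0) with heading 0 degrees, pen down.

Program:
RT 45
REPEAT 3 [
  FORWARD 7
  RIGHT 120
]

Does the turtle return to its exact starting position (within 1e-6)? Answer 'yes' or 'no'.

Executing turtle program step by step:
Start: pos=(0,0), heading=0, pen down
RT 45: heading 0 -> 315
REPEAT 3 [
  -- iteration 1/3 --
  FD 7: (0,0) -> (4.95,-4.95) [heading=315, draw]
  RT 120: heading 315 -> 195
  -- iteration 2/3 --
  FD 7: (4.95,-4.95) -> (-1.812,-6.761) [heading=195, draw]
  RT 120: heading 195 -> 75
  -- iteration 3/3 --
  FD 7: (-1.812,-6.761) -> (0,0) [heading=75, draw]
  RT 120: heading 75 -> 315
]
Final: pos=(0,0), heading=315, 3 segment(s) drawn

Start position: (0, 0)
Final position: (0, 0)
Distance = 0; < 1e-6 -> CLOSED

Answer: yes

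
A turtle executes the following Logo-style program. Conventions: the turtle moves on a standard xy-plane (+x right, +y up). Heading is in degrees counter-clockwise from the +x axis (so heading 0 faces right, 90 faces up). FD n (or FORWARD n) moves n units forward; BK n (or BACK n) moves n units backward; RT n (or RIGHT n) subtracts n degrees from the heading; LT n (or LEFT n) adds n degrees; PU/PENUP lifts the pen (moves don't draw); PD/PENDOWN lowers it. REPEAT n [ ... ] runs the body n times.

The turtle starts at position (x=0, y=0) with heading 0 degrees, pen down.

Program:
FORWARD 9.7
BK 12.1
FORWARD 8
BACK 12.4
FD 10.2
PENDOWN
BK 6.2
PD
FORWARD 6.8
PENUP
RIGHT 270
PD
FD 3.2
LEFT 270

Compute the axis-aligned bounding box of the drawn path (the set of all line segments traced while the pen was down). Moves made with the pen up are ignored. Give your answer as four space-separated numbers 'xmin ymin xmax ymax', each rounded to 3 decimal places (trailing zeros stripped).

Answer: -6.8 0 9.7 3.2

Derivation:
Executing turtle program step by step:
Start: pos=(0,0), heading=0, pen down
FD 9.7: (0,0) -> (9.7,0) [heading=0, draw]
BK 12.1: (9.7,0) -> (-2.4,0) [heading=0, draw]
FD 8: (-2.4,0) -> (5.6,0) [heading=0, draw]
BK 12.4: (5.6,0) -> (-6.8,0) [heading=0, draw]
FD 10.2: (-6.8,0) -> (3.4,0) [heading=0, draw]
PD: pen down
BK 6.2: (3.4,0) -> (-2.8,0) [heading=0, draw]
PD: pen down
FD 6.8: (-2.8,0) -> (4,0) [heading=0, draw]
PU: pen up
RT 270: heading 0 -> 90
PD: pen down
FD 3.2: (4,0) -> (4,3.2) [heading=90, draw]
LT 270: heading 90 -> 0
Final: pos=(4,3.2), heading=0, 8 segment(s) drawn

Segment endpoints: x in {-6.8, -2.8, -2.4, 0, 3.4, 4, 4, 5.6, 9.7}, y in {0, 3.2}
xmin=-6.8, ymin=0, xmax=9.7, ymax=3.2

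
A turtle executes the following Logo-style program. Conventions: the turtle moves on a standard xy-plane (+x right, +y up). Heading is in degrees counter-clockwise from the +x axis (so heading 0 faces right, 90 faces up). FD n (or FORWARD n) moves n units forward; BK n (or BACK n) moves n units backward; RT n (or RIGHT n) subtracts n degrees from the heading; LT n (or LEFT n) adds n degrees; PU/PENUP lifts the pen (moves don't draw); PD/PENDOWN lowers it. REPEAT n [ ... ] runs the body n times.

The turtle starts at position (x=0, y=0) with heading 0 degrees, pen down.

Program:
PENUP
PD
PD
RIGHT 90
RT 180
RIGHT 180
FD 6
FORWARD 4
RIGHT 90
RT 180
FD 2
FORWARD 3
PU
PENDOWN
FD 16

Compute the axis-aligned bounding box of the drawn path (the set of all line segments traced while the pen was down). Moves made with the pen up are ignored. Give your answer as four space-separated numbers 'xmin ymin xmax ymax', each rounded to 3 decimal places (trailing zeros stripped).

Executing turtle program step by step:
Start: pos=(0,0), heading=0, pen down
PU: pen up
PD: pen down
PD: pen down
RT 90: heading 0 -> 270
RT 180: heading 270 -> 90
RT 180: heading 90 -> 270
FD 6: (0,0) -> (0,-6) [heading=270, draw]
FD 4: (0,-6) -> (0,-10) [heading=270, draw]
RT 90: heading 270 -> 180
RT 180: heading 180 -> 0
FD 2: (0,-10) -> (2,-10) [heading=0, draw]
FD 3: (2,-10) -> (5,-10) [heading=0, draw]
PU: pen up
PD: pen down
FD 16: (5,-10) -> (21,-10) [heading=0, draw]
Final: pos=(21,-10), heading=0, 5 segment(s) drawn

Segment endpoints: x in {0, 0, 0, 2, 5, 21}, y in {-10, -10, -10, -10, -6, 0}
xmin=0, ymin=-10, xmax=21, ymax=0

Answer: 0 -10 21 0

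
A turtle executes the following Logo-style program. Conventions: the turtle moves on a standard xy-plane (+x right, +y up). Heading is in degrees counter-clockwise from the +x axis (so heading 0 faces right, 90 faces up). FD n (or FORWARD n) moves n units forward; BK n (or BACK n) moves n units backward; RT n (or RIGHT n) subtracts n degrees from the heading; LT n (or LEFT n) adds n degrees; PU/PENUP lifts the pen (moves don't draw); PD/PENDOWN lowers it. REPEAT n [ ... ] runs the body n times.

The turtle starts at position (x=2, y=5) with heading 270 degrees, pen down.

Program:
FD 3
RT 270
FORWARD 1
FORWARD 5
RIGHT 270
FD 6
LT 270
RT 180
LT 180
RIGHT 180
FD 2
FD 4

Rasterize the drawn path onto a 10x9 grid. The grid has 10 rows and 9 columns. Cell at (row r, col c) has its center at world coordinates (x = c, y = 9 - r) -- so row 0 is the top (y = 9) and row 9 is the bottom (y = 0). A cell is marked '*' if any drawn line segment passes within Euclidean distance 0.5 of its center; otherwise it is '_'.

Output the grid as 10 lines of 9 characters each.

Segment 0: (2,5) -> (2,2)
Segment 1: (2,2) -> (3,2)
Segment 2: (3,2) -> (8,2)
Segment 3: (8,2) -> (8,8)
Segment 4: (8,8) -> (6,8)
Segment 5: (6,8) -> (2,8)

Answer: _________
__*******
________*
________*
__*_____*
__*_____*
__*_____*
__*******
_________
_________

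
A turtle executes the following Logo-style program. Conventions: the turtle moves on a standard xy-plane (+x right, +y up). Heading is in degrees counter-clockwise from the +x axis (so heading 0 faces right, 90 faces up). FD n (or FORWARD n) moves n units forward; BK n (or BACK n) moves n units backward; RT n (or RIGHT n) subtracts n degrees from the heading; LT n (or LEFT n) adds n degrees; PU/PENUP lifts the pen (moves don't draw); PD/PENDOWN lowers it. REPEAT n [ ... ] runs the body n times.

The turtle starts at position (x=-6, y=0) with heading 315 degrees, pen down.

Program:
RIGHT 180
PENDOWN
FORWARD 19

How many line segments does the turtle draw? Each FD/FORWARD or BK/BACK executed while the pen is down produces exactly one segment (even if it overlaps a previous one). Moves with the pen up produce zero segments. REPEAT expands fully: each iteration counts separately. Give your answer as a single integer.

Answer: 1

Derivation:
Executing turtle program step by step:
Start: pos=(-6,0), heading=315, pen down
RT 180: heading 315 -> 135
PD: pen down
FD 19: (-6,0) -> (-19.435,13.435) [heading=135, draw]
Final: pos=(-19.435,13.435), heading=135, 1 segment(s) drawn
Segments drawn: 1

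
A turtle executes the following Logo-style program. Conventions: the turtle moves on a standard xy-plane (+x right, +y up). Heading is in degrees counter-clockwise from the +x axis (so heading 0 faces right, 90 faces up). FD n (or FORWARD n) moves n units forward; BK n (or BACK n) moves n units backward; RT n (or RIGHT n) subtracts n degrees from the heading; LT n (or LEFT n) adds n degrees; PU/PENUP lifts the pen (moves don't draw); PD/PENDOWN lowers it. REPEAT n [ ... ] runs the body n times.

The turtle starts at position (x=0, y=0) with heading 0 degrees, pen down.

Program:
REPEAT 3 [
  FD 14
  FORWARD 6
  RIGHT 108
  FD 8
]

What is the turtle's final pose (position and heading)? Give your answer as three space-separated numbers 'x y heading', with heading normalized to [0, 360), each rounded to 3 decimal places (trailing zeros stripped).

Executing turtle program step by step:
Start: pos=(0,0), heading=0, pen down
REPEAT 3 [
  -- iteration 1/3 --
  FD 14: (0,0) -> (14,0) [heading=0, draw]
  FD 6: (14,0) -> (20,0) [heading=0, draw]
  RT 108: heading 0 -> 252
  FD 8: (20,0) -> (17.528,-7.608) [heading=252, draw]
  -- iteration 2/3 --
  FD 14: (17.528,-7.608) -> (13.202,-20.923) [heading=252, draw]
  FD 6: (13.202,-20.923) -> (11.348,-26.63) [heading=252, draw]
  RT 108: heading 252 -> 144
  FD 8: (11.348,-26.63) -> (4.875,-21.927) [heading=144, draw]
  -- iteration 3/3 --
  FD 14: (4.875,-21.927) -> (-6.451,-13.698) [heading=144, draw]
  FD 6: (-6.451,-13.698) -> (-11.305,-10.172) [heading=144, draw]
  RT 108: heading 144 -> 36
  FD 8: (-11.305,-10.172) -> (-4.833,-5.469) [heading=36, draw]
]
Final: pos=(-4.833,-5.469), heading=36, 9 segment(s) drawn

Answer: -4.833 -5.469 36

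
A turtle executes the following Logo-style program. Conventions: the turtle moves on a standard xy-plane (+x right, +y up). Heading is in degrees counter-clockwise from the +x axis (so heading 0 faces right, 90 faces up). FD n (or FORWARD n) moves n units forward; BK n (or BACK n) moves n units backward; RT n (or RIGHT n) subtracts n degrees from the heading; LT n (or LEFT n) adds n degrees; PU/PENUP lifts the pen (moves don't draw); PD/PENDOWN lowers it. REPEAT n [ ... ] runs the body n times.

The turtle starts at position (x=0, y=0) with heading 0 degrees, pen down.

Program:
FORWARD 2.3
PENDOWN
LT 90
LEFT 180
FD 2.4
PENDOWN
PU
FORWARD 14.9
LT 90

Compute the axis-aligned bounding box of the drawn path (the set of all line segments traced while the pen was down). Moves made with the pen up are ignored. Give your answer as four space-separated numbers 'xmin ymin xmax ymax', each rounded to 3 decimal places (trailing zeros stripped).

Executing turtle program step by step:
Start: pos=(0,0), heading=0, pen down
FD 2.3: (0,0) -> (2.3,0) [heading=0, draw]
PD: pen down
LT 90: heading 0 -> 90
LT 180: heading 90 -> 270
FD 2.4: (2.3,0) -> (2.3,-2.4) [heading=270, draw]
PD: pen down
PU: pen up
FD 14.9: (2.3,-2.4) -> (2.3,-17.3) [heading=270, move]
LT 90: heading 270 -> 0
Final: pos=(2.3,-17.3), heading=0, 2 segment(s) drawn

Segment endpoints: x in {0, 2.3, 2.3}, y in {-2.4, 0}
xmin=0, ymin=-2.4, xmax=2.3, ymax=0

Answer: 0 -2.4 2.3 0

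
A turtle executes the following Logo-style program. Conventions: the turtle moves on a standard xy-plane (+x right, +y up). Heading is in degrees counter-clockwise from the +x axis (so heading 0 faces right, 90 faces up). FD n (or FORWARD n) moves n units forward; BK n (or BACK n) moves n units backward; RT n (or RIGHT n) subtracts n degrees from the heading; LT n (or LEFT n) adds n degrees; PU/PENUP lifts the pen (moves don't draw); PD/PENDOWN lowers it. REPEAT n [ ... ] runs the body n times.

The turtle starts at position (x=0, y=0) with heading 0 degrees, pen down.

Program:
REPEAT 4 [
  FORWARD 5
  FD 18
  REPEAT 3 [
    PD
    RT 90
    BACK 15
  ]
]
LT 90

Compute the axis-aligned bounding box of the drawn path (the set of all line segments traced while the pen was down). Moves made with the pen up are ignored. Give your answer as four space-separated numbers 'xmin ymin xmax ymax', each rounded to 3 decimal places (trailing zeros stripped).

Answer: 0 0 38 38

Derivation:
Executing turtle program step by step:
Start: pos=(0,0), heading=0, pen down
REPEAT 4 [
  -- iteration 1/4 --
  FD 5: (0,0) -> (5,0) [heading=0, draw]
  FD 18: (5,0) -> (23,0) [heading=0, draw]
  REPEAT 3 [
    -- iteration 1/3 --
    PD: pen down
    RT 90: heading 0 -> 270
    BK 15: (23,0) -> (23,15) [heading=270, draw]
    -- iteration 2/3 --
    PD: pen down
    RT 90: heading 270 -> 180
    BK 15: (23,15) -> (38,15) [heading=180, draw]
    -- iteration 3/3 --
    PD: pen down
    RT 90: heading 180 -> 90
    BK 15: (38,15) -> (38,0) [heading=90, draw]
  ]
  -- iteration 2/4 --
  FD 5: (38,0) -> (38,5) [heading=90, draw]
  FD 18: (38,5) -> (38,23) [heading=90, draw]
  REPEAT 3 [
    -- iteration 1/3 --
    PD: pen down
    RT 90: heading 90 -> 0
    BK 15: (38,23) -> (23,23) [heading=0, draw]
    -- iteration 2/3 --
    PD: pen down
    RT 90: heading 0 -> 270
    BK 15: (23,23) -> (23,38) [heading=270, draw]
    -- iteration 3/3 --
    PD: pen down
    RT 90: heading 270 -> 180
    BK 15: (23,38) -> (38,38) [heading=180, draw]
  ]
  -- iteration 3/4 --
  FD 5: (38,38) -> (33,38) [heading=180, draw]
  FD 18: (33,38) -> (15,38) [heading=180, draw]
  REPEAT 3 [
    -- iteration 1/3 --
    PD: pen down
    RT 90: heading 180 -> 90
    BK 15: (15,38) -> (15,23) [heading=90, draw]
    -- iteration 2/3 --
    PD: pen down
    RT 90: heading 90 -> 0
    BK 15: (15,23) -> (0,23) [heading=0, draw]
    -- iteration 3/3 --
    PD: pen down
    RT 90: heading 0 -> 270
    BK 15: (0,23) -> (0,38) [heading=270, draw]
  ]
  -- iteration 4/4 --
  FD 5: (0,38) -> (0,33) [heading=270, draw]
  FD 18: (0,33) -> (0,15) [heading=270, draw]
  REPEAT 3 [
    -- iteration 1/3 --
    PD: pen down
    RT 90: heading 270 -> 180
    BK 15: (0,15) -> (15,15) [heading=180, draw]
    -- iteration 2/3 --
    PD: pen down
    RT 90: heading 180 -> 90
    BK 15: (15,15) -> (15,0) [heading=90, draw]
    -- iteration 3/3 --
    PD: pen down
    RT 90: heading 90 -> 0
    BK 15: (15,0) -> (0,0) [heading=0, draw]
  ]
]
LT 90: heading 0 -> 90
Final: pos=(0,0), heading=90, 20 segment(s) drawn

Segment endpoints: x in {0, 0, 0, 0, 0, 0, 5, 15, 15, 15, 15, 23, 23, 33, 38}, y in {0, 0, 0, 5, 15, 15, 15, 23, 23, 23, 33, 38, 38, 38}
xmin=0, ymin=0, xmax=38, ymax=38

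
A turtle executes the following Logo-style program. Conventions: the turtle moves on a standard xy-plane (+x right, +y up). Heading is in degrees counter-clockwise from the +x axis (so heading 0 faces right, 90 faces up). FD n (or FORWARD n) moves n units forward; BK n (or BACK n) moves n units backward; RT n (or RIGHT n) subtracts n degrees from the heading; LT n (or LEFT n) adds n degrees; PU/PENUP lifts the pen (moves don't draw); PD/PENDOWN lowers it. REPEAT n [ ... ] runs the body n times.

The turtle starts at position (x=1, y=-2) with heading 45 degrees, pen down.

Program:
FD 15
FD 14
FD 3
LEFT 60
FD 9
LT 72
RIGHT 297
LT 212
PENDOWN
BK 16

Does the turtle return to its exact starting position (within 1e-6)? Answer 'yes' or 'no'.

Executing turtle program step by step:
Start: pos=(1,-2), heading=45, pen down
FD 15: (1,-2) -> (11.607,8.607) [heading=45, draw]
FD 14: (11.607,8.607) -> (21.506,18.506) [heading=45, draw]
FD 3: (21.506,18.506) -> (23.627,20.627) [heading=45, draw]
LT 60: heading 45 -> 105
FD 9: (23.627,20.627) -> (21.298,29.321) [heading=105, draw]
LT 72: heading 105 -> 177
RT 297: heading 177 -> 240
LT 212: heading 240 -> 92
PD: pen down
BK 16: (21.298,29.321) -> (21.856,13.33) [heading=92, draw]
Final: pos=(21.856,13.33), heading=92, 5 segment(s) drawn

Start position: (1, -2)
Final position: (21.856, 13.33)
Distance = 25.885; >= 1e-6 -> NOT closed

Answer: no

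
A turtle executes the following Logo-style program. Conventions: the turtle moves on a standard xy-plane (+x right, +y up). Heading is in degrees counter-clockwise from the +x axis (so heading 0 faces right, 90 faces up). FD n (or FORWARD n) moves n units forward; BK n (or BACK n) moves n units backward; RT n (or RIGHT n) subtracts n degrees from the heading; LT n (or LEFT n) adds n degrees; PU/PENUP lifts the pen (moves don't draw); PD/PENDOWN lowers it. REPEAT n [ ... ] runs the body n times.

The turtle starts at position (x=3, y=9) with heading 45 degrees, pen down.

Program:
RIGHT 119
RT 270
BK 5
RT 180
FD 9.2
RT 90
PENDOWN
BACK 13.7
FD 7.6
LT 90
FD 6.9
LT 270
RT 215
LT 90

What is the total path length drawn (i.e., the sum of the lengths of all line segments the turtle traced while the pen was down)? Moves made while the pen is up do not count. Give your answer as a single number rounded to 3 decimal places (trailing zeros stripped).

Executing turtle program step by step:
Start: pos=(3,9), heading=45, pen down
RT 119: heading 45 -> 286
RT 270: heading 286 -> 16
BK 5: (3,9) -> (-1.806,7.622) [heading=16, draw]
RT 180: heading 16 -> 196
FD 9.2: (-1.806,7.622) -> (-10.65,5.086) [heading=196, draw]
RT 90: heading 196 -> 106
PD: pen down
BK 13.7: (-10.65,5.086) -> (-6.874,-8.083) [heading=106, draw]
FD 7.6: (-6.874,-8.083) -> (-8.969,-0.778) [heading=106, draw]
LT 90: heading 106 -> 196
FD 6.9: (-8.969,-0.778) -> (-15.601,-2.68) [heading=196, draw]
LT 270: heading 196 -> 106
RT 215: heading 106 -> 251
LT 90: heading 251 -> 341
Final: pos=(-15.601,-2.68), heading=341, 5 segment(s) drawn

Segment lengths:
  seg 1: (3,9) -> (-1.806,7.622), length = 5
  seg 2: (-1.806,7.622) -> (-10.65,5.086), length = 9.2
  seg 3: (-10.65,5.086) -> (-6.874,-8.083), length = 13.7
  seg 4: (-6.874,-8.083) -> (-8.969,-0.778), length = 7.6
  seg 5: (-8.969,-0.778) -> (-15.601,-2.68), length = 6.9
Total = 42.4

Answer: 42.4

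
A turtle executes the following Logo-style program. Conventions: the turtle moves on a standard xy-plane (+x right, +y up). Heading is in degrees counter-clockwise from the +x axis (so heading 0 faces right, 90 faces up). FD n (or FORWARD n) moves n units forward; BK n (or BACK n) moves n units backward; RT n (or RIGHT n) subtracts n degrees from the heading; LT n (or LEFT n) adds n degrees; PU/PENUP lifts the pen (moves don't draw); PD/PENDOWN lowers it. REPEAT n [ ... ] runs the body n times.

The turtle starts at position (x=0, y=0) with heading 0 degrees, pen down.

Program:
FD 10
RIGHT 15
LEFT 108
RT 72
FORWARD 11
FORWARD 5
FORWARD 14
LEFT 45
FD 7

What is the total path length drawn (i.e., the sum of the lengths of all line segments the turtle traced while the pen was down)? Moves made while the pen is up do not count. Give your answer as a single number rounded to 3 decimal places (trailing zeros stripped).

Answer: 47

Derivation:
Executing turtle program step by step:
Start: pos=(0,0), heading=0, pen down
FD 10: (0,0) -> (10,0) [heading=0, draw]
RT 15: heading 0 -> 345
LT 108: heading 345 -> 93
RT 72: heading 93 -> 21
FD 11: (10,0) -> (20.269,3.942) [heading=21, draw]
FD 5: (20.269,3.942) -> (24.937,5.734) [heading=21, draw]
FD 14: (24.937,5.734) -> (38.007,10.751) [heading=21, draw]
LT 45: heading 21 -> 66
FD 7: (38.007,10.751) -> (40.855,17.146) [heading=66, draw]
Final: pos=(40.855,17.146), heading=66, 5 segment(s) drawn

Segment lengths:
  seg 1: (0,0) -> (10,0), length = 10
  seg 2: (10,0) -> (20.269,3.942), length = 11
  seg 3: (20.269,3.942) -> (24.937,5.734), length = 5
  seg 4: (24.937,5.734) -> (38.007,10.751), length = 14
  seg 5: (38.007,10.751) -> (40.855,17.146), length = 7
Total = 47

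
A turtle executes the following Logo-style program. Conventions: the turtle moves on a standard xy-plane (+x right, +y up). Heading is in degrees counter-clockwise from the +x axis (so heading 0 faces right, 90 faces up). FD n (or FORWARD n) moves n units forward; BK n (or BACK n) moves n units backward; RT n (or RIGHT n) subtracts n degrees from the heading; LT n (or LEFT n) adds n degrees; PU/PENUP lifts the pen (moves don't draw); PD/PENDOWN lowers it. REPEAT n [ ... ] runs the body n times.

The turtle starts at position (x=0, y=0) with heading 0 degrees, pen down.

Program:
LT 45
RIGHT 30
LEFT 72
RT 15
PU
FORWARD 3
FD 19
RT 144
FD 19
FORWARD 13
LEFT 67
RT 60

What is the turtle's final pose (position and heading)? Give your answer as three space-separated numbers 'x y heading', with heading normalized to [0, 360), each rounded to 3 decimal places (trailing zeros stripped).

Executing turtle program step by step:
Start: pos=(0,0), heading=0, pen down
LT 45: heading 0 -> 45
RT 30: heading 45 -> 15
LT 72: heading 15 -> 87
RT 15: heading 87 -> 72
PU: pen up
FD 3: (0,0) -> (0.927,2.853) [heading=72, move]
FD 19: (0.927,2.853) -> (6.798,20.923) [heading=72, move]
RT 144: heading 72 -> 288
FD 19: (6.798,20.923) -> (12.67,2.853) [heading=288, move]
FD 13: (12.67,2.853) -> (16.687,-9.511) [heading=288, move]
LT 67: heading 288 -> 355
RT 60: heading 355 -> 295
Final: pos=(16.687,-9.511), heading=295, 0 segment(s) drawn

Answer: 16.687 -9.511 295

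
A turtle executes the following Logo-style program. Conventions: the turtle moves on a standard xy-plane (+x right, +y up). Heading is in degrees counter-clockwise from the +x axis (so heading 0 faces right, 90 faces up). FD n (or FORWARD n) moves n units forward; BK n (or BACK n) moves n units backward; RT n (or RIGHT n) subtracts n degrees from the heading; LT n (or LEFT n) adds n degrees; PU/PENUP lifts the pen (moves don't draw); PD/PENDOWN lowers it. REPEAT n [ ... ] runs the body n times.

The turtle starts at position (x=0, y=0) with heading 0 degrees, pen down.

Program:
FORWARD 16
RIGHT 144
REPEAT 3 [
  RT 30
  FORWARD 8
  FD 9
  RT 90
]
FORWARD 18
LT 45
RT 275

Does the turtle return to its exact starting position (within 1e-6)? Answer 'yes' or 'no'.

Executing turtle program step by step:
Start: pos=(0,0), heading=0, pen down
FD 16: (0,0) -> (16,0) [heading=0, draw]
RT 144: heading 0 -> 216
REPEAT 3 [
  -- iteration 1/3 --
  RT 30: heading 216 -> 186
  FD 8: (16,0) -> (8.044,-0.836) [heading=186, draw]
  FD 9: (8.044,-0.836) -> (-0.907,-1.777) [heading=186, draw]
  RT 90: heading 186 -> 96
  -- iteration 2/3 --
  RT 30: heading 96 -> 66
  FD 8: (-0.907,-1.777) -> (2.347,5.531) [heading=66, draw]
  FD 9: (2.347,5.531) -> (6.008,13.753) [heading=66, draw]
  RT 90: heading 66 -> 336
  -- iteration 3/3 --
  RT 30: heading 336 -> 306
  FD 8: (6.008,13.753) -> (10.71,7.281) [heading=306, draw]
  FD 9: (10.71,7.281) -> (16,0) [heading=306, draw]
  RT 90: heading 306 -> 216
]
FD 18: (16,0) -> (1.438,-10.58) [heading=216, draw]
LT 45: heading 216 -> 261
RT 275: heading 261 -> 346
Final: pos=(1.438,-10.58), heading=346, 8 segment(s) drawn

Start position: (0, 0)
Final position: (1.438, -10.58)
Distance = 10.677; >= 1e-6 -> NOT closed

Answer: no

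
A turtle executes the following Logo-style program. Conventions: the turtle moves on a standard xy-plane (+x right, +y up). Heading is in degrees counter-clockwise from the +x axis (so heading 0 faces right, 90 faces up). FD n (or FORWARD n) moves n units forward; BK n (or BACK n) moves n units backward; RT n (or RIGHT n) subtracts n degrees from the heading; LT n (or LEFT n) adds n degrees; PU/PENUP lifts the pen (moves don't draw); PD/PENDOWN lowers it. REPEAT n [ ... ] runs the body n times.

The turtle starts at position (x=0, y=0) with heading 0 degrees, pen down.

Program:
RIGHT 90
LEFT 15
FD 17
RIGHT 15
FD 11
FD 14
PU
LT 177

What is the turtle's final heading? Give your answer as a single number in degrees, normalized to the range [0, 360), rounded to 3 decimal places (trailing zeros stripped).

Answer: 87

Derivation:
Executing turtle program step by step:
Start: pos=(0,0), heading=0, pen down
RT 90: heading 0 -> 270
LT 15: heading 270 -> 285
FD 17: (0,0) -> (4.4,-16.421) [heading=285, draw]
RT 15: heading 285 -> 270
FD 11: (4.4,-16.421) -> (4.4,-27.421) [heading=270, draw]
FD 14: (4.4,-27.421) -> (4.4,-41.421) [heading=270, draw]
PU: pen up
LT 177: heading 270 -> 87
Final: pos=(4.4,-41.421), heading=87, 3 segment(s) drawn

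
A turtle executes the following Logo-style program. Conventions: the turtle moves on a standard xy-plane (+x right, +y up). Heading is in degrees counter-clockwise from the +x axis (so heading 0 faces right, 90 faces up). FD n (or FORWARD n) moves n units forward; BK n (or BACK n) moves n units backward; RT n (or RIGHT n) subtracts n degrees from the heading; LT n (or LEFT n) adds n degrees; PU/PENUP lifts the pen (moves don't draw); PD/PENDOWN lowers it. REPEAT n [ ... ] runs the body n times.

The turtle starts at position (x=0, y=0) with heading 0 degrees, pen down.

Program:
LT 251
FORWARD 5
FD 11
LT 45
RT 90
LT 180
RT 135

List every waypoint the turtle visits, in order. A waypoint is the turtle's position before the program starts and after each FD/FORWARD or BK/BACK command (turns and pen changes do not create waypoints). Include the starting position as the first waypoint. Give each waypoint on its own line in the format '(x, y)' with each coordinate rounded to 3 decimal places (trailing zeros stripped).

Executing turtle program step by step:
Start: pos=(0,0), heading=0, pen down
LT 251: heading 0 -> 251
FD 5: (0,0) -> (-1.628,-4.728) [heading=251, draw]
FD 11: (-1.628,-4.728) -> (-5.209,-15.128) [heading=251, draw]
LT 45: heading 251 -> 296
RT 90: heading 296 -> 206
LT 180: heading 206 -> 26
RT 135: heading 26 -> 251
Final: pos=(-5.209,-15.128), heading=251, 2 segment(s) drawn
Waypoints (3 total):
(0, 0)
(-1.628, -4.728)
(-5.209, -15.128)

Answer: (0, 0)
(-1.628, -4.728)
(-5.209, -15.128)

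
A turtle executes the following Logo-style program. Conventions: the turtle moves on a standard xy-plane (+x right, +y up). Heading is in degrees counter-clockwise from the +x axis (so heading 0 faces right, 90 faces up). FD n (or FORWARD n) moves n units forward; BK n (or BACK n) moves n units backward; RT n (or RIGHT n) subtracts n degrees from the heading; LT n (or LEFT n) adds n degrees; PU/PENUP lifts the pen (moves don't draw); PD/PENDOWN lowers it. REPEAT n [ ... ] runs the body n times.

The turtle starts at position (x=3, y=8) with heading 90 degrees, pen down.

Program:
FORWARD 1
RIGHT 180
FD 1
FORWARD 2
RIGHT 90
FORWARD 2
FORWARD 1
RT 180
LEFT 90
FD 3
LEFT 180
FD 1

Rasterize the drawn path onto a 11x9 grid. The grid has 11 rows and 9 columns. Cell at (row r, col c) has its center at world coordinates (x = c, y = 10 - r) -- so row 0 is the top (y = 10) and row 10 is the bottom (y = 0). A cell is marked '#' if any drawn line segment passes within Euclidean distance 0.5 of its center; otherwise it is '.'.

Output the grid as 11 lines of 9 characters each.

Segment 0: (3,8) -> (3,9)
Segment 1: (3,9) -> (3,8)
Segment 2: (3,8) -> (3,6)
Segment 3: (3,6) -> (1,6)
Segment 4: (1,6) -> (0,6)
Segment 5: (0,6) -> (-0,9)
Segment 6: (-0,9) -> (-0,8)

Answer: .........
#..#.....
#..#.....
#..#.....
####.....
.........
.........
.........
.........
.........
.........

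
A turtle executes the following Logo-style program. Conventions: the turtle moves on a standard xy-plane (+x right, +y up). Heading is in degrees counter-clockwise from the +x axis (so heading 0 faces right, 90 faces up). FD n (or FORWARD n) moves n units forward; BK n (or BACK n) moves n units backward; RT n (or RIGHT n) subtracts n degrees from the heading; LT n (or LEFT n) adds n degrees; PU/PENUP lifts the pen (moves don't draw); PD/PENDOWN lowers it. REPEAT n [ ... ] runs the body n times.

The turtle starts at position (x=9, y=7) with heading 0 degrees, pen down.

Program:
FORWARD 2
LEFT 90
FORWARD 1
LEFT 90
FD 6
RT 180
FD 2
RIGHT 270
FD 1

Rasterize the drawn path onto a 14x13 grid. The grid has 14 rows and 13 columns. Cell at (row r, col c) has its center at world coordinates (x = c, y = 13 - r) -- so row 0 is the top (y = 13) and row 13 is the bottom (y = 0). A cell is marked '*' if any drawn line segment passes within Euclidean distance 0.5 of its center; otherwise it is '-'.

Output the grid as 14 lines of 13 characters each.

Answer: -------------
-------------
-------------
-------------
-------*-----
-----*******-
---------***-
-------------
-------------
-------------
-------------
-------------
-------------
-------------

Derivation:
Segment 0: (9,7) -> (11,7)
Segment 1: (11,7) -> (11,8)
Segment 2: (11,8) -> (5,8)
Segment 3: (5,8) -> (7,8)
Segment 4: (7,8) -> (7,9)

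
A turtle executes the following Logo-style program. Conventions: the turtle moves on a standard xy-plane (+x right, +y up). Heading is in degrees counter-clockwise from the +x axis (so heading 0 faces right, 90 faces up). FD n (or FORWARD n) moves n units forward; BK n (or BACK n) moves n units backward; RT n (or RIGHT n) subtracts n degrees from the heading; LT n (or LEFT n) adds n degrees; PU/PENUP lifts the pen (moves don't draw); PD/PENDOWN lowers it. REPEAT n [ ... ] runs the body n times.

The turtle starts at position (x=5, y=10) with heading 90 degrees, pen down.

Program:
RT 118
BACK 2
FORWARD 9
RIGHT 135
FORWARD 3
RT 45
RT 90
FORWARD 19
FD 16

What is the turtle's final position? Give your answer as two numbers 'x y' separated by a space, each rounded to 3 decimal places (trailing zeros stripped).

Answer: 24.743 36.74

Derivation:
Executing turtle program step by step:
Start: pos=(5,10), heading=90, pen down
RT 118: heading 90 -> 332
BK 2: (5,10) -> (3.234,10.939) [heading=332, draw]
FD 9: (3.234,10.939) -> (11.181,6.714) [heading=332, draw]
RT 135: heading 332 -> 197
FD 3: (11.181,6.714) -> (8.312,5.837) [heading=197, draw]
RT 45: heading 197 -> 152
RT 90: heading 152 -> 62
FD 19: (8.312,5.837) -> (17.232,22.613) [heading=62, draw]
FD 16: (17.232,22.613) -> (24.743,36.74) [heading=62, draw]
Final: pos=(24.743,36.74), heading=62, 5 segment(s) drawn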